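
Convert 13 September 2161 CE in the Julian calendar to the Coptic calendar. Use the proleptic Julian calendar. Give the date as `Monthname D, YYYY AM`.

Thout 16, 1878 AM

Julian Day Number of the source date = 2510619.
Converting JDN 2510619 to the Coptic calendar gives 16 Thout 1878 AM.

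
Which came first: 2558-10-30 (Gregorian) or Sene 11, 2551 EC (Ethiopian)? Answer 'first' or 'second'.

The two dates have Julian Day Numbers 2655653 and 2655888 respectively.
Since 2655653 < 2655888, the first date comes first.

first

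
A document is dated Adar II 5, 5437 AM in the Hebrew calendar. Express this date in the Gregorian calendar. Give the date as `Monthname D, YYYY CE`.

Julian Day Number of the source date = 2333640.
Converting JDN 2333640 to the Gregorian calendar gives 9 March 1677 CE.

March 9, 1677 CE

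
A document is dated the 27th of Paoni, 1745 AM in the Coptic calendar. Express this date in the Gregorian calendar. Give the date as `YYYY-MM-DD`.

2029-07-04

Julian Day Number of the source date = 2462322.
Converting JDN 2462322 to the Gregorian calendar gives 4 July 2029 CE.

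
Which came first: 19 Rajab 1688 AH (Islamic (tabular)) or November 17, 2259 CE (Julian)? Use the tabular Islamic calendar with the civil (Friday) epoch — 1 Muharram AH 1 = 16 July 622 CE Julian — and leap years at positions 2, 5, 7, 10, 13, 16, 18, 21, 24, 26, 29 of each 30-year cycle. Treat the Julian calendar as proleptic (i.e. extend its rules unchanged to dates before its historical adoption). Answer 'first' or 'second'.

first

Converting both to JDN: 2546452 vs 2546478; the smaller is the first.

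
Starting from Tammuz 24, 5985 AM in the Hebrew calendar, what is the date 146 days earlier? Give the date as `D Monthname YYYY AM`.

26 Adar I 5985 AM

The starting date is JDN 2533935; 2533935 − 146 = 2533789.
JDN 2533789 corresponds to 26 Adar I 5985 AM.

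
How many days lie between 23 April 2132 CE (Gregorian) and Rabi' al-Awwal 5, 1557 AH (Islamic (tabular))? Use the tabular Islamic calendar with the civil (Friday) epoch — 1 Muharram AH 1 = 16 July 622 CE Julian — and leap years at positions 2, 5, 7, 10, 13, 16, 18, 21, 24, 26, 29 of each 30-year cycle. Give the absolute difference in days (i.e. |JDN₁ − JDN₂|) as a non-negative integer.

JDN of the first date = 2499870.
JDN of the second date = 2499898.
|2499898 − 2499870| = 28.

28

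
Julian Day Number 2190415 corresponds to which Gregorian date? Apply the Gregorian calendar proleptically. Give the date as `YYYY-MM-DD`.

Counting from JDN 2299161 = 15 Oct 1582 gives an offset of -108746 days.

1285-01-18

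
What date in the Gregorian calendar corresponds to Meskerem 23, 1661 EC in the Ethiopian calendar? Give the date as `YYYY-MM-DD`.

1668-09-30

Julian Day Number of the source date = 2330558.
Converting JDN 2330558 to the Gregorian calendar gives 30 September 1668 CE.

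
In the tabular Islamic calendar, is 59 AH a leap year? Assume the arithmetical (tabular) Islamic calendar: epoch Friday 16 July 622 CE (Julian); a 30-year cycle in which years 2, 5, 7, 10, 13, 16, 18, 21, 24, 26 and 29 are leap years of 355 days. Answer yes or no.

Year 59 AH is year 29 of its 30-year cycle; leap positions are 2, 5, 7, 10, 13, 16, 18, 21, 24, 26, 29, so it is a leap year (355 days).

yes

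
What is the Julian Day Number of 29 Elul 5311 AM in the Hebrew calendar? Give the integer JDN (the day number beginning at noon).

In the proleptic Gregorian calendar the same day is 10 September 1551.
JDN 2451545 is 1 January 2000 CE (Gregorian); the target day is −163742 days from there, so JDN = 2287803.

2287803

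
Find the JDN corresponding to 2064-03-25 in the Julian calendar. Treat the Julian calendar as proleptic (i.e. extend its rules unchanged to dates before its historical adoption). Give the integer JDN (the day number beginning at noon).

In the Gregorian calendar the same day is 7 April 2064.
JDN 2451545 is 1 January 2000 CE (Gregorian); the target day is +23473 days from there, so JDN = 2475018.

2475018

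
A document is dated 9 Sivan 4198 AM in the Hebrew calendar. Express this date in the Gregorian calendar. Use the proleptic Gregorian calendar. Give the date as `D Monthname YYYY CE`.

19 May 438 CE

Both dates share Julian Day Number 1881175; in the Gregorian calendar that is 19 May 438 CE.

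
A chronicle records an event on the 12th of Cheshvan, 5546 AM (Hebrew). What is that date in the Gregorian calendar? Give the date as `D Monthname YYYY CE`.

16 October 1785 CE

Julian Day Number of the source date = 2373307.
Converting JDN 2373307 to the Gregorian calendar gives 16 October 1785 CE.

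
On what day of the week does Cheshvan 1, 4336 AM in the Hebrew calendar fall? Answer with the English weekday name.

Equivalently 23 October 575 Gregorian, JDN 1931370.
1931370 ≡ 0 (mod 7); counting from Monday = 0 gives Monday.

Monday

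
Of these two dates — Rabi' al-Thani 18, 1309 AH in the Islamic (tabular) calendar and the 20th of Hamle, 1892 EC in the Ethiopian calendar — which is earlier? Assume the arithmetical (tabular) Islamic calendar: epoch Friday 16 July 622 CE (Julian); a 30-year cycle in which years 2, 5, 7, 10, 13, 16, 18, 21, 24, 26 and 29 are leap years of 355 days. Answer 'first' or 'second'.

The two dates have Julian Day Numbers 2412058 and 2415228 respectively.
Since 2412058 < 2415228, the first date comes first.

first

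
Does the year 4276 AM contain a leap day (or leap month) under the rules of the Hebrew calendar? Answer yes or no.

Hebrew year 4276 is year 1 of its 19-year Metonic cycle; leap years are at positions 3, 6, 8, 11, 14, 17, 19, so it is a common year (12 months).

no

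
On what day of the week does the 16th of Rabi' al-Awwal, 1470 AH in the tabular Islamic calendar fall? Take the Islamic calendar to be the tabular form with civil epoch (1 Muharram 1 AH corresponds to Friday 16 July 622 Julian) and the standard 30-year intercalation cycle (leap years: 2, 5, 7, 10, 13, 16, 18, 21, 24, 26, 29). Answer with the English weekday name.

In the Gregorian calendar this is 3 January 2048 (JDN 2469079).
Since JDN mod 7 = 4 (0 = Monday), the day is Friday.

Friday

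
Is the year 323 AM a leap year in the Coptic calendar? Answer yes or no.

323 mod 4 = 3; in the Coptic calendar a year is leap when year mod 4 = 3, so it is a leap year.

yes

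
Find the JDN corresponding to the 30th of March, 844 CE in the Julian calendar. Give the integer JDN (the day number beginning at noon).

In the proleptic Gregorian calendar the same day is 3 April 844.
JDN 2400001 is 17 November 1858 CE (Gregorian), MJD 0; the target day is −370583 days from there, so JDN = 2029418.

2029418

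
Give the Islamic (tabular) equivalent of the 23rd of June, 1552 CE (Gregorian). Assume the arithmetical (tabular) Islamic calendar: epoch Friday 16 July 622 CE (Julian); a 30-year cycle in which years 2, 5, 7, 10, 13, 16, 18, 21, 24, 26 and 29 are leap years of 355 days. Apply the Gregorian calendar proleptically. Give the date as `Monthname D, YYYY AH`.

Jumada al-Thani 20, 959 AH

Julian Day Number of the source date = 2288090.
Converting JDN 2288090 to the tabular Islamic calendar gives 20 Jumada al-Thani 959 AH.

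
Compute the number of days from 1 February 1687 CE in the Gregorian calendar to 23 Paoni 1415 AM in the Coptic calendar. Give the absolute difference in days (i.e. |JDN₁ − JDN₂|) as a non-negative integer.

JDN of the first date = 2337256.
JDN of the second date = 2341785.
|2341785 − 2337256| = 4529.

4529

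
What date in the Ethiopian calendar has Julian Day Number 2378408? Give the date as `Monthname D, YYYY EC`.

The Gregorian equivalent of JDN 2378408 is 4 October 1799.
In the Ethiopian calendar that day is Meskerem 25, 1792 EC.

Meskerem 25, 1792 EC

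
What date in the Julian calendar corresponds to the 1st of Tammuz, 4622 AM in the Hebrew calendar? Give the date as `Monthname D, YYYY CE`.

Julian Day Number of the source date = 2036056.
Converting JDN 2036056 to the Julian calendar gives 2 June 862 CE.

June 2, 862 CE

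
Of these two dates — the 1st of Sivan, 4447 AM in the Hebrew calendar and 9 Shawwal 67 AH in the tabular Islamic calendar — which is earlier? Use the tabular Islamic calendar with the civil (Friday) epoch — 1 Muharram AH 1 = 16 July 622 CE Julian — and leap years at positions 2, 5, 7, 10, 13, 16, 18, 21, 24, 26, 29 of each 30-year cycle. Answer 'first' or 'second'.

second

First date → JDN 1972123; second date → JDN 1972102.
JDN 1972102 < JDN 1972123, so the second date is earlier.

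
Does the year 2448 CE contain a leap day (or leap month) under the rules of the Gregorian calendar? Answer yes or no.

yes

2448 is divisible by 4 and not by 100, so it is a leap year.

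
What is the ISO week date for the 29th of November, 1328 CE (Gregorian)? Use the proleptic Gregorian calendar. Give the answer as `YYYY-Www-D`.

1328-W49-1

The weekday is Monday (ISO weekday 1).
That Monday belongs to ISO week 49 of ISO year 1328.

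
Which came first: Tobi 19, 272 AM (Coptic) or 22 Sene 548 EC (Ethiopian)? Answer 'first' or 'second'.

first

First date → JDN 1924151; second date → JDN 1924304.
JDN 1924151 < JDN 1924304, so the first date is earlier.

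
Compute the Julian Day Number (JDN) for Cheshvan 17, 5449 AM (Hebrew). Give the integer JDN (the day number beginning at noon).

Equivalently 10 November 1688 (Gregorian).
JDN 2299161 is 15 October 1582 CE (Gregorian); the target day is +38743 days from there, so JDN = 2337904.

2337904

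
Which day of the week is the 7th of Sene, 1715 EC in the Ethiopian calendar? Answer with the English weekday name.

Saturday

Equivalently 12 June 1723 Gregorian, JDN 2350535.
Since JDN mod 7 = 5 (0 = Monday), the day is Saturday.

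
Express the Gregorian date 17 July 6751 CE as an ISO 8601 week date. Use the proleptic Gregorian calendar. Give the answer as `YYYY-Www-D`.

6751-W29-2

The weekday is Tuesday (ISO weekday 2).
That Tuesday belongs to ISO week 29 of ISO year 6751.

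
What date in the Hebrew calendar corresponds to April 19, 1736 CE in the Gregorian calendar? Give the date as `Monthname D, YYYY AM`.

Julian Day Number of the source date = 2355230.
Converting JDN 2355230 to the Hebrew calendar gives 8 Iyar 5496 AM.

Iyar 8, 5496 AM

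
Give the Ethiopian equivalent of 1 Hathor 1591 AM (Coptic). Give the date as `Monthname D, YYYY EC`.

Hidar 1, 1867 EC

Both dates share Julian Day Number 2405837; in the Ethiopian calendar that is 1 Hidar 1867 EC.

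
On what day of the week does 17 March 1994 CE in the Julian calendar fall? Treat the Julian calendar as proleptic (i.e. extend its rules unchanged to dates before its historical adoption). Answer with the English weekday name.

Wednesday

In the Gregorian calendar this is 30 March 1994 (JDN 2449442).
JDN 2449442 mod 7 = 2, and JDN 0 was a Monday, so this is a Wednesday.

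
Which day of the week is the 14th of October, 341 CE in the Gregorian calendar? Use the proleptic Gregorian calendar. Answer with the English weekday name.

Tuesday

1845894 ≡ 1 (mod 7); counting from Monday = 0 gives Tuesday.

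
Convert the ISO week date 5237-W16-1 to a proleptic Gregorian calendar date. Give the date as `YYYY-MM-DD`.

5237-04-13

ISO week 1 of 5237 is the week containing the first Thursday of 5237.
Week 16, day 1 (Monday) lands on 5237-04-13.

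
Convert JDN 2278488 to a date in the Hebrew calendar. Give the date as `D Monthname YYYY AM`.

15 Adar 5286 AM

JDN 2278488 is 10 March 1526 in the proleptic Gregorian calendar.
In the Hebrew calendar that day is 15 Adar 5286 AM.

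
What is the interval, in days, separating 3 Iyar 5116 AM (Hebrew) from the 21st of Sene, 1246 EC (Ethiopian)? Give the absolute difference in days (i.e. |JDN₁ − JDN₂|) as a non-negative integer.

First date → JDN 2216431; second date → JDN 2179247.
The interval is |2216431 − 2179247| = 37184 days.

37184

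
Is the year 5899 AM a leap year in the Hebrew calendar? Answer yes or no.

Hebrew year 5899 is year 9 of its 19-year Metonic cycle; leap years are at positions 3, 6, 8, 11, 14, 17, 19, so it is a common year (12 months).

no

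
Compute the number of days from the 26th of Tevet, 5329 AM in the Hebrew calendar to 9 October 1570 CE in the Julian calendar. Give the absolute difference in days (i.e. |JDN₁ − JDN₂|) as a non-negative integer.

First date → JDN 2294150; second date → JDN 2294782.
The interval is |2294150 − 2294782| = 632 days.

632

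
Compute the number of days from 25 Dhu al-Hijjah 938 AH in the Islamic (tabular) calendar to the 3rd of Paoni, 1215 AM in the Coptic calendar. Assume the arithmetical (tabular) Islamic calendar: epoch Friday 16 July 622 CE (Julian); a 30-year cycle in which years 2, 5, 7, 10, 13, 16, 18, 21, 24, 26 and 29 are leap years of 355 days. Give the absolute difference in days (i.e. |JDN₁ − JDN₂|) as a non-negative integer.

12116

JDN of the first date = 2280831.
JDN of the second date = 2268715.
|2268715 − 2280831| = 12116.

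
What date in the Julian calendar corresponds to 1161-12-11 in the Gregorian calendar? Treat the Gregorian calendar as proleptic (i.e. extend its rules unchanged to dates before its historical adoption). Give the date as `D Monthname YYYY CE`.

4 December 1161 CE

At this point the Julian calendar is 7 days behind the Gregorian.
11 December 1161 Gregorian − 7 days → 4 December 1161 Julian.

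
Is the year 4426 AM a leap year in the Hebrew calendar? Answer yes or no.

no

Hebrew year 4426 is year 18 of its 19-year Metonic cycle; leap years are at positions 3, 6, 8, 11, 14, 17, 19, so it is a common year (12 months).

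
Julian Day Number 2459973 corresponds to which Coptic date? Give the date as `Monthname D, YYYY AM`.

Tobi 20, 1739 AM

The Gregorian equivalent of JDN 2459973 is 28 January 2023.
In the Coptic calendar that day is Tobi 20, 1739 AM.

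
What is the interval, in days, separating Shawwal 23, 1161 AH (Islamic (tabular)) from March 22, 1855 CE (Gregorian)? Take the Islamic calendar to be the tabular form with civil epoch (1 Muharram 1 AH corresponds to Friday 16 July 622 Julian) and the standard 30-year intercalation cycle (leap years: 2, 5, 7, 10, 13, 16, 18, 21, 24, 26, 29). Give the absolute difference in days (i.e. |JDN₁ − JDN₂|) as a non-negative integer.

First date → JDN 2359793; second date → JDN 2398665.
The interval is |2359793 − 2398665| = 38872 days.

38872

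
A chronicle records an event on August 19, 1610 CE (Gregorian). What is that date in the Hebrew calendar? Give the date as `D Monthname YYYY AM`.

30 Av 5370 AM

Julian Day Number of the source date = 2309331.
Converting JDN 2309331 to the Hebrew calendar gives 30 Av 5370 AM.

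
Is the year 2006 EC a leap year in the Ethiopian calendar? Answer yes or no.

2006 mod 4 = 2; in the Ethiopian calendar a year is leap when year mod 4 = 3, so it is a common year.

no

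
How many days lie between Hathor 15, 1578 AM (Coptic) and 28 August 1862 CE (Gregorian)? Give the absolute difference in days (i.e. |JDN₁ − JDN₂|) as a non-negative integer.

JDN of the first date = 2401103.
JDN of the second date = 2401381.
|2401381 − 2401103| = 278.

278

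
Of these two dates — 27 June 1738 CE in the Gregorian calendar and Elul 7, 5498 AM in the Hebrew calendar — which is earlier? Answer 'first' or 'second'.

first

First date → JDN 2356029; second date → JDN 2356086.
JDN 2356029 < JDN 2356086, so the first date is earlier.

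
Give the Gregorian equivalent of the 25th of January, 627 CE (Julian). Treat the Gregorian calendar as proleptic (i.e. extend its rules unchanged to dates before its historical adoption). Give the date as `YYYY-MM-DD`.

0627-01-28

The Julian–Gregorian offset here is 3 days (Julian trailing).
25 January 627 Julian + 3 days → 28 January 627 Gregorian.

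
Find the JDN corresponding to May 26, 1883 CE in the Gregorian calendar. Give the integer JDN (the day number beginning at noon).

JDN 2451545 is 1 January 2000 CE (Gregorian); the target day is −42588 days from there, so JDN = 2408957.

2408957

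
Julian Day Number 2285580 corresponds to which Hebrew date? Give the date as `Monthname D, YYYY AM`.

The proleptic Gregorian equivalent of JDN 2285580 is 9 August 1545.
In the Hebrew calendar that day is Av 21, 5305 AM.

Av 21, 5305 AM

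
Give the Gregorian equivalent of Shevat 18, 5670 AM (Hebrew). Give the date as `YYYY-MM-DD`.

Both dates share Julian Day Number 2418700; in the Gregorian calendar that is 28 January 1910 CE.

1910-01-28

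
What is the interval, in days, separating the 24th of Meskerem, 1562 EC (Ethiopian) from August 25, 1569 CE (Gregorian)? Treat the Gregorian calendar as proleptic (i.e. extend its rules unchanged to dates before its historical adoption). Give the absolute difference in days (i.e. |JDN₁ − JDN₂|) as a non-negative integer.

First date → JDN 2294399; second date → JDN 2294362.
The interval is |2294399 − 2294362| = 37 days.

37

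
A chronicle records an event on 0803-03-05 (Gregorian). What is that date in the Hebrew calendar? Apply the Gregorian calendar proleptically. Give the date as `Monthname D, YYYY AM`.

Both dates share Julian Day Number 2014413; in the Hebrew calendar that is 3 Adar II 4563 AM.

Adar II 3, 4563 AM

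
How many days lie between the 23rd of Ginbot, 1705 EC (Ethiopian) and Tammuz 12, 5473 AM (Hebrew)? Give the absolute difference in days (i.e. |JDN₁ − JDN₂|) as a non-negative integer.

First date → JDN 2346869; second date → JDN 2346907.
The interval is |2346869 − 2346907| = 38 days.

38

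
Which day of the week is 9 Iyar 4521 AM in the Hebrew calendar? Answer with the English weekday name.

Sunday

In the proleptic Gregorian calendar this is 23 April 761 (JDN 1999122).
Since JDN mod 7 = 6 (0 = Monday), the day is Sunday.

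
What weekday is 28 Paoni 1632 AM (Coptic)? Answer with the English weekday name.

This is JDN 2421050 (5 July 1916 Gregorian).
JDN 2421050 mod 7 = 2, and JDN 0 was a Monday, so this is a Wednesday.

Wednesday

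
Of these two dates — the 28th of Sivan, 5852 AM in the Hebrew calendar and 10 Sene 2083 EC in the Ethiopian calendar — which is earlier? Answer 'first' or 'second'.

second

First date → JDN 2485332; second date → JDN 2484950.
JDN 2484950 < JDN 2485332, so the second date is earlier.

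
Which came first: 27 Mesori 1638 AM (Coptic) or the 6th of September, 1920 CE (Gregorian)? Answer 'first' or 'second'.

second

The two dates have Julian Day Numbers 2423300 and 2422574 respectively.
Since 2422574 < 2423300, the second date comes first.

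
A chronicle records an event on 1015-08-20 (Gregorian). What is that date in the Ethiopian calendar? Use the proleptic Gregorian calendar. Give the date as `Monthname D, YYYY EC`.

Nehase 21, 1007 EC

Julian Day Number of the source date = 2092012.
Converting JDN 2092012 to the Ethiopian calendar gives 21 Nehase 1007 EC.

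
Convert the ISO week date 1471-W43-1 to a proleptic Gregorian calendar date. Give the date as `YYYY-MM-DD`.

ISO week 1 of 1471 is the week containing the first Thursday of 1471.
Week 43, day 1 (Monday) lands on 1471-10-23.

1471-10-23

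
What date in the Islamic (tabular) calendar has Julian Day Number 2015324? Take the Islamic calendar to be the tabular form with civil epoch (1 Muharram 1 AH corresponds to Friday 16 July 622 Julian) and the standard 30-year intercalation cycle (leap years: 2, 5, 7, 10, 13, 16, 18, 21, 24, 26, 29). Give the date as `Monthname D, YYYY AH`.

Ramadan 28, 189 AH

The proleptic Gregorian equivalent of JDN 2015324 is 1 September 805.
In the tabular Islamic calendar that day is Ramadan 28, 189 AH.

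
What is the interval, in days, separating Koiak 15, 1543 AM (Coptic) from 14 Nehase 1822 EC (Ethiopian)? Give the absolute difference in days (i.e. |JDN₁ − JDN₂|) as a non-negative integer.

1335

First date → JDN 2388349; second date → JDN 2389684.
The interval is |2388349 − 2389684| = 1335 days.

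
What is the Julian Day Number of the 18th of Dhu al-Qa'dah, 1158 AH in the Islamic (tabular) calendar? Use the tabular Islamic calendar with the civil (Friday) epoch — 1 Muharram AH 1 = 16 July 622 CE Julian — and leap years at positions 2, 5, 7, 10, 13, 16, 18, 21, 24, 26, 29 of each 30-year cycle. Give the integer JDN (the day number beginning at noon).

2358754

Equivalently 12 December 1745 (Gregorian).
JDN 2400001 is 17 November 1858 CE (Gregorian), MJD 0; the target day is −41247 days from there, so JDN = 2358754.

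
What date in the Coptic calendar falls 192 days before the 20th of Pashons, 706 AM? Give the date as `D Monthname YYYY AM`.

8 Hathor 706 AM

The starting date is JDN 2082790; 2082790 − 192 = 2082598.
JDN 2082598 corresponds to 8 Hathor 706 AM.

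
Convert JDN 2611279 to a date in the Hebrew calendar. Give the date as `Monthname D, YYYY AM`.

Nisan 27, 6197 AM

JDN 2611279 is 3 May 2437 in the Gregorian calendar.
In the Hebrew calendar that day is Nisan 27, 6197 AM.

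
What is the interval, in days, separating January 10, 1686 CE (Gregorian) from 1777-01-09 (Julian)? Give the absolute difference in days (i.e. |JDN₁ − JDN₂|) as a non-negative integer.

33247

JDN of the first date = 2336869.
JDN of the second date = 2370116.
|2370116 − 2336869| = 33247.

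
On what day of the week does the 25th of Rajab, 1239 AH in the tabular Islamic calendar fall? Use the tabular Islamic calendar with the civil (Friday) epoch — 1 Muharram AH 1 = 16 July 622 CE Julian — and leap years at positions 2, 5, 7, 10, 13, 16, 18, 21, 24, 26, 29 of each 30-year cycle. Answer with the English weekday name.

Friday

This is JDN 2387347 (26 March 1824 Gregorian).
2387347 ≡ 4 (mod 7); counting from Monday = 0 gives Friday.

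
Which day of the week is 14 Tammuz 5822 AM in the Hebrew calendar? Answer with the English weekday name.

This is JDN 2474393 (22 July 2062 Gregorian).
Since JDN mod 7 = 5 (0 = Monday), the day is Saturday.

Saturday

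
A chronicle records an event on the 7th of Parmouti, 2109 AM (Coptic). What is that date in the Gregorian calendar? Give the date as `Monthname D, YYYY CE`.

April 18, 2393 CE

Julian Day Number of the source date = 2595193.
Converting JDN 2595193 to the Gregorian calendar gives 18 April 2393 CE.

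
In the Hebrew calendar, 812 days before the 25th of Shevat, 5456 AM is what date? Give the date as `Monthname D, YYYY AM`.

Cheshvan 9, 5454 AM

The starting date is JDN 2340540; 2340540 − 812 = 2339728.
JDN 2339728 corresponds to Cheshvan 9, 5454 AM.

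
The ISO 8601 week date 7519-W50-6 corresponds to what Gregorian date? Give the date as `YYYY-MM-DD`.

7519-12-13

ISO week 1 of 7519 is the week containing the first Thursday of 7519.
Week 50, day 6 (Saturday) lands on 7519-12-13.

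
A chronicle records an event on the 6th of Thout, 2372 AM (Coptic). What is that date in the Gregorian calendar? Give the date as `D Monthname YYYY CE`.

22 September 2655 CE

Julian Day Number of the source date = 2691043.
Converting JDN 2691043 to the Gregorian calendar gives 22 September 2655 CE.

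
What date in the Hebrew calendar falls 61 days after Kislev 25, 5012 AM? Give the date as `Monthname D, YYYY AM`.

Shevat 28, 5012 AM

Counting 61 days forward from JDN 2178329 reaches JDN 2178390, which is Shevat 28, 5012 AM.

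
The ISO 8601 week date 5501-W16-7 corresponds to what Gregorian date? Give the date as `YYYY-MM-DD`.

5501-04-21

ISO week 1 of 5501 is the week containing the first Thursday of 5501.
Week 16, day 7 (Sunday) lands on 5501-04-21.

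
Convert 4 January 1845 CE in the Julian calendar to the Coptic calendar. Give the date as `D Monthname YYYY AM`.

Both dates share Julian Day Number 2394948; in the Coptic calendar that is 9 Tobi 1561 AM.

9 Tobi 1561 AM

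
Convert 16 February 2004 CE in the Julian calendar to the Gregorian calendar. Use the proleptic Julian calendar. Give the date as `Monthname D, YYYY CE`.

For dates in this range the Gregorian date is 13 days ahead of the Julian.
16 February 2004 Julian + 13 days → 29 February 2004 Gregorian.

February 29, 2004 CE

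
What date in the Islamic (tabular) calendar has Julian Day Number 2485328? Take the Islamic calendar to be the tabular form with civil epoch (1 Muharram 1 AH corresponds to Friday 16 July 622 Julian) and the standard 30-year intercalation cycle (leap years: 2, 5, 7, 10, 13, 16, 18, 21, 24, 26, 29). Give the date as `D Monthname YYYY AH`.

JDN 2485328 is 29 June 2092 in the Gregorian calendar.
In the tabular Islamic calendar that day is 24 Muharram 1516 AH.

24 Muharram 1516 AH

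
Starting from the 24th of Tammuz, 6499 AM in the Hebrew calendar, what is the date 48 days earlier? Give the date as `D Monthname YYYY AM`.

6 Sivan 6499 AM

Counting 48 days back from JDN 2721661 reaches JDN 2721613, which is 6 Sivan 6499 AM.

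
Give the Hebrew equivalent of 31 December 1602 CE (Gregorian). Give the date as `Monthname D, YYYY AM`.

Julian Day Number of the source date = 2306543.
Converting JDN 2306543 to the Hebrew calendar gives 17 Tevet 5363 AM.

Tevet 17, 5363 AM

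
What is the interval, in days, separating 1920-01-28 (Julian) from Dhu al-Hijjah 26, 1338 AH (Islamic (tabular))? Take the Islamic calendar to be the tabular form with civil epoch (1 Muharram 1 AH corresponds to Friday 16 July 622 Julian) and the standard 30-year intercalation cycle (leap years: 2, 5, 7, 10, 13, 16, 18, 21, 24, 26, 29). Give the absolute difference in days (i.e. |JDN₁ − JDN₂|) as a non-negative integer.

JDN of the first date = 2422365.
JDN of the second date = 2422578.
|2422578 − 2422365| = 213.

213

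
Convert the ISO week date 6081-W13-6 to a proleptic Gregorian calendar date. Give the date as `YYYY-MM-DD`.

ISO week 1 of 6081 is the week containing the first Thursday of 6081.
Week 13, day 6 (Saturday) lands on 6081-03-29.

6081-03-29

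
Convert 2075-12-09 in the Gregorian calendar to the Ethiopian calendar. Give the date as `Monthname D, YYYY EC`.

Hidar 29, 2068 EC

Julian Day Number of the source date = 2479281.
Converting JDN 2479281 to the Ethiopian calendar gives 29 Hidar 2068 EC.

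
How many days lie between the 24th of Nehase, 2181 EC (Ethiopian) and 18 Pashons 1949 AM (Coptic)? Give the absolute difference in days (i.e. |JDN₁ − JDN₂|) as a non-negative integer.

JDN of the first date = 2520819.
JDN of the second date = 2536794.
|2536794 − 2520819| = 15975.

15975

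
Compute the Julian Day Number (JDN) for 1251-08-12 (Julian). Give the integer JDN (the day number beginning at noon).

Equivalently 19 August 1251 (proleptic Gregorian).
JDN 2299161 is 15 October 1582 CE (Gregorian); the target day is −120952 days from there, so JDN = 2178209.

2178209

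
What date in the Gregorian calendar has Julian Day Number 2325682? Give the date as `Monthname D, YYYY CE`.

Counting from JDN 2299161 = 15 Oct 1582 gives an offset of 26521 days.

May 26, 1655 CE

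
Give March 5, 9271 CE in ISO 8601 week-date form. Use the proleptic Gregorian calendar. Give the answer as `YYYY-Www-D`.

9271-W10-4

The weekday is Thursday (ISO weekday 4).
That Thursday belongs to ISO week 10 of ISO year 9271.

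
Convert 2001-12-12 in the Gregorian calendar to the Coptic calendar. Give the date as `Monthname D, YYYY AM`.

Koiak 3, 1718 AM

Julian Day Number of the source date = 2452256.
Converting JDN 2452256 to the Coptic calendar gives 3 Koiak 1718 AM.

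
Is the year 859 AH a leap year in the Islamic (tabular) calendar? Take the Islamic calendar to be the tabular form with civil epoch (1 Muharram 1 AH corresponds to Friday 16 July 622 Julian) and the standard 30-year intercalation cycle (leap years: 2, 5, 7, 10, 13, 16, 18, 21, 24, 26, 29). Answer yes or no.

Year 859 AH is year 19 of its 30-year cycle; leap positions are 2, 5, 7, 10, 13, 16, 18, 21, 24, 26, 29, so it is a common year (354 days).

no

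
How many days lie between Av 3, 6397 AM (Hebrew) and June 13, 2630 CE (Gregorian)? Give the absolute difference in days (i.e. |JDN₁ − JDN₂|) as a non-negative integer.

First date → JDN 2684402; second date → JDN 2681811.
The interval is |2684402 − 2681811| = 2591 days.

2591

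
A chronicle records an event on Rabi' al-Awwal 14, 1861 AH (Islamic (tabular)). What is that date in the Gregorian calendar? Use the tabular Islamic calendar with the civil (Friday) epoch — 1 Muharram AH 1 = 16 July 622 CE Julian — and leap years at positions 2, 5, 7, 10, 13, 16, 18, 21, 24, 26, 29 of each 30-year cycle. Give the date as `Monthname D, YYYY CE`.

Both dates share Julian Day Number 2607634; in the Gregorian calendar that is 11 May 2427 CE.

May 11, 2427 CE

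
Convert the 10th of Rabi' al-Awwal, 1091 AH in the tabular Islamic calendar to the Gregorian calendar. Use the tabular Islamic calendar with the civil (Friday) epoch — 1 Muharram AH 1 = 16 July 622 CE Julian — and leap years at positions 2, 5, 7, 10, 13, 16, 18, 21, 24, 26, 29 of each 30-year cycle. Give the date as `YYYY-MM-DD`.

1680-04-10

Julian Day Number of the source date = 2334768.
Converting JDN 2334768 to the Gregorian calendar gives 10 April 1680 CE.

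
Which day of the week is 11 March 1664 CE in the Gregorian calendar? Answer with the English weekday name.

Tuesday

JDN 2328894 mod 7 = 1, and JDN 0 was a Monday, so this is a Tuesday.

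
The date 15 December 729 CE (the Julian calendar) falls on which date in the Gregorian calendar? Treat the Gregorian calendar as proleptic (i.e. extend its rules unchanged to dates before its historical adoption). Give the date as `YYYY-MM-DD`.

0729-12-19

At this point the Julian calendar is 4 days behind the Gregorian.
15 December 729 Julian + 4 days → 19 December 729 Gregorian.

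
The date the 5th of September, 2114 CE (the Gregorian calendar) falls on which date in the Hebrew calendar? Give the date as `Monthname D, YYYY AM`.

Elul 4, 5874 AM

Both dates share Julian Day Number 2493430; in the Hebrew calendar that is 4 Elul 5874 AM.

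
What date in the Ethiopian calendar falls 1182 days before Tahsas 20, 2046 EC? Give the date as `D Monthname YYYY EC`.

24 Meskerem 2043 EC

Counting 1182 days back from JDN 2471266 reaches JDN 2470084, which is 24 Meskerem 2043 EC.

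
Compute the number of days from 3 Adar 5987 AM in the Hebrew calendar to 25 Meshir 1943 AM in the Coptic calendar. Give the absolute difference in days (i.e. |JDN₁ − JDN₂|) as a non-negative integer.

First date → JDN 2534506; second date → JDN 2534519.
The interval is |2534506 − 2534519| = 13 days.

13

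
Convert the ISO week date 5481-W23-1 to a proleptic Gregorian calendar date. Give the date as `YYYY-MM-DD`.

ISO week 1 of 5481 is the week containing the first Thursday of 5481.
Week 23, day 1 (Monday) lands on 5481-06-06.

5481-06-06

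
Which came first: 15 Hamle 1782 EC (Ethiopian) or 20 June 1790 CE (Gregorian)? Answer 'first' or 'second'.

First date → JDN 2375045; second date → JDN 2375015.
JDN 2375015 < JDN 2375045, so the second date is earlier.

second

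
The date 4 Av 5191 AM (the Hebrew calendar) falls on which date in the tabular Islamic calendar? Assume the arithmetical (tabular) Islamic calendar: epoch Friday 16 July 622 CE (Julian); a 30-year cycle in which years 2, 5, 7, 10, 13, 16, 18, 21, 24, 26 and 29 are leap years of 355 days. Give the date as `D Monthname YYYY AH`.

4 Dhu al-Qa'dah 834 AH

Julian Day Number of the source date = 2243925.
Converting JDN 2243925 to the tabular Islamic calendar gives 4 Dhu al-Qa'dah 834 AH.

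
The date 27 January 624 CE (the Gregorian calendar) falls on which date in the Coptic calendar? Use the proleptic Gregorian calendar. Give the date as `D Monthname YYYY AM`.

Both dates share Julian Day Number 1948997; in the Coptic calendar that is 28 Tobi 340 AM.

28 Tobi 340 AM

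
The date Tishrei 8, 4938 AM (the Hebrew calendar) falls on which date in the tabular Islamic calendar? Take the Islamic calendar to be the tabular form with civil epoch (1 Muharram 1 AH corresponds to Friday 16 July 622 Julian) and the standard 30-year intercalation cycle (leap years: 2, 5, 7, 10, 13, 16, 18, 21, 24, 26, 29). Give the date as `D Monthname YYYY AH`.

Julian Day Number of the source date = 2151203.
Converting JDN 2151203 to the tabular Islamic calendar gives 7 Rabi' al-Awwal 573 AH.

7 Rabi' al-Awwal 573 AH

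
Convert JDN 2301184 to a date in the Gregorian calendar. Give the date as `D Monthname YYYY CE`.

29 April 1588 CE

JDN 2451545 is 1 Jan 2000; 2301184 is −150361 days from there.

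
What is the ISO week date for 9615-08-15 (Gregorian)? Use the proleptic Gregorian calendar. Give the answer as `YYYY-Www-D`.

9615-W33-6

The weekday is Saturday (ISO weekday 6).
That Saturday belongs to ISO week 33 of ISO year 9615.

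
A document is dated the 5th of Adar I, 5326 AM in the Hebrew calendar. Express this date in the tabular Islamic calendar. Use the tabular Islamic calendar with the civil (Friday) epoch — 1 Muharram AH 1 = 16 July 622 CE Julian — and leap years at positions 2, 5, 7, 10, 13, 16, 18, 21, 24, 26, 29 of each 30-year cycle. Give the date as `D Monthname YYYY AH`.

4 Rajab 973 AH

Both dates share Julian Day Number 2293064; in the tabular Islamic calendar that is 4 Rajab 973 AH.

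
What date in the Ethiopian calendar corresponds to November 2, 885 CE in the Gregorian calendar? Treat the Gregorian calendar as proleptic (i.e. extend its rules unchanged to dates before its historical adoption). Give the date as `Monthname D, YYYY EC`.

Both dates share Julian Day Number 2044606; in the Ethiopian calendar that is 2 Hidar 878 EC.

Hidar 2, 878 EC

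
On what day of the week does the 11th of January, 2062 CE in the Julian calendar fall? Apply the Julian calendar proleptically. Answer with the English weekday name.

In the Gregorian calendar this is 24 January 2062 (JDN 2474214).
JDN 2474214 mod 7 = 1, and JDN 0 was a Monday, so this is a Tuesday.

Tuesday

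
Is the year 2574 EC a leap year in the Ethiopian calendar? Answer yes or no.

2574 mod 4 = 2; in the Ethiopian calendar a year is leap when year mod 4 = 3, so it is a common year.

no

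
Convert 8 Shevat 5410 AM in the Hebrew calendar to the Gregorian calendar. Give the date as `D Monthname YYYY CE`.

Julian Day Number of the source date = 2323720.
Converting JDN 2323720 to the Gregorian calendar gives 10 January 1650 CE.

10 January 1650 CE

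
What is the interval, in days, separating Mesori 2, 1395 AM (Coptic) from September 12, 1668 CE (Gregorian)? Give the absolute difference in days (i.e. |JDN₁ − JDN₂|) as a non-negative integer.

First date → JDN 2334519; second date → JDN 2330540.
The interval is |2334519 − 2330540| = 3979 days.

3979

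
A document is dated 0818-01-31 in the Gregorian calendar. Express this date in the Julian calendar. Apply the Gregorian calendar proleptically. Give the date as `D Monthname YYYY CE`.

27 January 818 CE

For dates in this range the Gregorian date is 4 days ahead of the Julian.
31 January 818 Gregorian − 4 days → 27 January 818 Julian.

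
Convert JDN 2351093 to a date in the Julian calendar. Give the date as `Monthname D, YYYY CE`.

The Gregorian equivalent of JDN 2351093 is 21 December 1724.
In the Julian calendar that day is December 10, 1724 CE.

December 10, 1724 CE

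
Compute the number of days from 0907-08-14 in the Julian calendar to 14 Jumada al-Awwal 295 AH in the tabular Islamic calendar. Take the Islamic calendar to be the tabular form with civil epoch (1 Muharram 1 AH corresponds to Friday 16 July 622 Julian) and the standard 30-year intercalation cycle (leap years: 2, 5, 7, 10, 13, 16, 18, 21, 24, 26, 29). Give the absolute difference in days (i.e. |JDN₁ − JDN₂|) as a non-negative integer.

190

First date → JDN 2052565; second date → JDN 2052755.
The interval is |2052565 − 2052755| = 190 days.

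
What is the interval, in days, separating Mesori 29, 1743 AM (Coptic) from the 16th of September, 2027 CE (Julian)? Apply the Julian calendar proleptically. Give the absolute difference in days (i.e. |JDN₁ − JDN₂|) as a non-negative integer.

25

First date → JDN 2461653; second date → JDN 2461678.
The interval is |2461653 − 2461678| = 25 days.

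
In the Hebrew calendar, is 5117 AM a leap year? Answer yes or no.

Hebrew year 5117 is year 6 of its 19-year Metonic cycle; leap years are at positions 3, 6, 8, 11, 14, 17, 19, so it is a leap year (13 months).

yes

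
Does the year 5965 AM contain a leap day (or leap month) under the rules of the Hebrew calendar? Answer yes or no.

no

Hebrew year 5965 is year 18 of its 19-year Metonic cycle; leap years are at positions 3, 6, 8, 11, 14, 17, 19, so it is a common year (12 months).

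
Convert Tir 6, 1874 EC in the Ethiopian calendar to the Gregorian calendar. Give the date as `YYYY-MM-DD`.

Both dates share Julian Day Number 2408459; in the Gregorian calendar that is 13 January 1882 CE.

1882-01-13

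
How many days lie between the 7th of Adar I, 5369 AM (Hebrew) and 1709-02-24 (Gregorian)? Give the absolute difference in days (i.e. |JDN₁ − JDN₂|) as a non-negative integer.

36537

JDN of the first date = 2308777.
JDN of the second date = 2345314.
|2345314 − 2308777| = 36537.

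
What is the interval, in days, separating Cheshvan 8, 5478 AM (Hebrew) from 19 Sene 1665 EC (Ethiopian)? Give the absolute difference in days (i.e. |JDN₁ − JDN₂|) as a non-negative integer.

JDN of the first date = 2348467.
JDN of the second date = 2332285.
|2332285 − 2348467| = 16182.

16182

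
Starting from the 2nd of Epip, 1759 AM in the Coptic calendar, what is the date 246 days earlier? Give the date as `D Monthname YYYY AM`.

26 Paopi 1759 AM

JDN of the 2nd of Epip, 1759 AM = 2467440.
2467440 − 246 = 2467194.
JDN 2467194 in the Coptic calendar is 26 Paopi 1759 AM.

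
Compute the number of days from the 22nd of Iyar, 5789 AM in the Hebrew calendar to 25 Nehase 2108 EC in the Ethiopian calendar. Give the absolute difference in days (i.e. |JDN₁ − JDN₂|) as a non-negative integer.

First date → JDN 2462264; second date → JDN 2494157.
The interval is |2462264 − 2494157| = 31893 days.

31893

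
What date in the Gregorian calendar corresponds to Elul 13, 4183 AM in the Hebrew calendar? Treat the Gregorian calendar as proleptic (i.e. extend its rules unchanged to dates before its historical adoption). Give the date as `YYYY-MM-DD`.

Julian Day Number of the source date = 1875806.
Converting JDN 1875806 to the Gregorian calendar gives 6 September 423 CE.

0423-09-06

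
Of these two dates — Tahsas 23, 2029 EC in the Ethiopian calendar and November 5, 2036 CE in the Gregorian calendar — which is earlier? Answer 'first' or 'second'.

second

Converting both to JDN: 2465060 vs 2465003; the smaller is the second.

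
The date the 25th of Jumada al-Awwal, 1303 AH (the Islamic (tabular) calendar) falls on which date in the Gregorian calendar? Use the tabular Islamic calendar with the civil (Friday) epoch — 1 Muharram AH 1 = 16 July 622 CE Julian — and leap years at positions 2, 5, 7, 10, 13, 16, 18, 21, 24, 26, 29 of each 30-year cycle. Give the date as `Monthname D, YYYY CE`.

Both dates share Julian Day Number 2409967; in the Gregorian calendar that is 1 March 1886 CE.

March 1, 1886 CE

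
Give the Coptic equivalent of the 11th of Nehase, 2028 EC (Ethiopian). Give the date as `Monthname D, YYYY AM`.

The source date corresponds to 17 August 2036 in the Gregorian calendar (JDN 2464923).
That day falls on 11 Mesori 1752 AM in the Coptic calendar.

Mesori 11, 1752 AM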